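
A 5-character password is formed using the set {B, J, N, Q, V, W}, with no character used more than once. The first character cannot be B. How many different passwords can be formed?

The first character has 6−1 = 5 choices (anything except B).
The remaining 4 characters are filled from the other 5 symbols without repetition: 5 × 4 × 3 × 2 = 120.
Total: 5 × 120 = 600.

600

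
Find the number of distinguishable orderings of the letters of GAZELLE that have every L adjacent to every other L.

360

Treat the 2 copies of L as a single block. The multiset to arrange is then {LL, A, E, E, G, Z}, 6 items in all.
That gives (6)!/(2!) = 360 arrangements.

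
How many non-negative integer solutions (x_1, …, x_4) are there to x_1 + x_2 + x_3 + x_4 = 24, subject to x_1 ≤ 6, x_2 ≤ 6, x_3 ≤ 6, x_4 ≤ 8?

By stars and bars, unrestricted non-negative solutions to x_1+…+x_4 = 24 number C(24+3,3) = 2925.
Subtract solutions that violate a single cap (substitute x_i' = x_i − (cap_i+1)): x_1 ≥ 7 gives C(20,3) = 1140; x_2 ≥ 7 gives C(20,3) = 1140; x_3 ≥ 7 gives C(20,3) = 1140; x_4 ≥ 9 gives C(18,3) = 816. Together 4236.
Add back pairs where two caps are both exceeded: 286 + 286 + 165 + 286 + 165 + 165 = 1353.
Subtract triples: 20 + 4 + 4 + 4 = 32.
By inclusion–exclusion the count is 2925 − 4236 + 1353 − 32 = 10.

10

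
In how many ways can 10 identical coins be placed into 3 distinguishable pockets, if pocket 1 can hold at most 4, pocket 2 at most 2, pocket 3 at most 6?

By stars and bars, unrestricted non-negative solutions to x_1+…+x_3 = 10 number C(10+2,2) = 66.
Subtract solutions that violate a single cap (substitute x_i' = x_i − (cap_i+1)): x_1 ≥ 5 gives C(7,2) = 21; x_2 ≥ 3 gives C(9,2) = 36; x_3 ≥ 7 gives C(5,2) = 10. Together 67.
Add back pairs where two caps are both exceeded: 6 + 0 + 1 = 7.
By inclusion–exclusion the count is 66 − 67 + 7 = 6.

6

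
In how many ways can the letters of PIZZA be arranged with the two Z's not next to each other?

Total arrangements of PIZZA: 5!/(2!) = 60.
Arrangements with the Z's together: treat ZZ as one letter, giving (4)! = 24.
Subtracting, 60 − 24 = 36 arrangements keep the Z's apart.

36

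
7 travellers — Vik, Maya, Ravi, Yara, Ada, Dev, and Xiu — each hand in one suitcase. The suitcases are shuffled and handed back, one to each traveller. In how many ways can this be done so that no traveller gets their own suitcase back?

This is the derangement count D_7: permutations of 7 items with no fixed point.
By inclusion–exclusion this is Σ_{j=0}^{7} (−1)^j C(7,j)·(7−j)!.
Computing: 5040 − 5040 + 2520 − 840 + 210 − 42 + 7 − 1 = 1854.

1854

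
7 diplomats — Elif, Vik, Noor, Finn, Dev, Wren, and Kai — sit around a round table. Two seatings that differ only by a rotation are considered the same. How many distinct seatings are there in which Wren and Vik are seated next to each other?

Treat {Wren, Vik} as one unit (2 internal orders) and seat the resulting 6 units around the table: (5)! circular arrangements.
So 2 × (5)! = 2 × 120 = 240.

240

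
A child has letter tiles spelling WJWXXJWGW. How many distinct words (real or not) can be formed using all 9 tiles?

3780

Letter multiplicities in WJWXXJWGW: G×1, J×2, W×4, X×2.
So there are 9! / (4!·2!·2!) = 3780 distinguishable arrangements.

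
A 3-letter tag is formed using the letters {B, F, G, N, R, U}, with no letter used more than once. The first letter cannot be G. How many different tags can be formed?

The first letter has 6−1 = 5 choices (anything except G).
The remaining 2 letters are filled from the other 5 symbols without repetition: 5 × 4 = 20.
Total: 5 × 20 = 100.

100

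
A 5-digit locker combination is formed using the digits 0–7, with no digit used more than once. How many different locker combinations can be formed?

Choose and order 5 of the 8 symbols: the first digit has 8 options, the next 7, and so on down to 4.
That product is 8 × 7 × 6 × 5 × 4 = 6720.

6720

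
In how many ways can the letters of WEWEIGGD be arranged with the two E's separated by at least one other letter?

3780

There are 8!/(2!·2!·2!) = 5040 arrangements of WEWEIGGD in total.
If the two E's are adjacent, glue them into one block, leaving 7 items to arrange: (7)!/(2!·2!) = 1260 ways.
Subtracting, 5040 − 1260 = 3780 arrangements keep the E's apart.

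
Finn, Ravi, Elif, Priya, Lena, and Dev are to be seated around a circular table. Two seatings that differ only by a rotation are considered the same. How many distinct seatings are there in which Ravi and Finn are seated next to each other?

Treat {Ravi, Finn} as one unit (2 internal orders) and seat the resulting 5 units around the table: (4)! circular arrangements.
So 2 × (4)! = 2 × 24 = 48.

48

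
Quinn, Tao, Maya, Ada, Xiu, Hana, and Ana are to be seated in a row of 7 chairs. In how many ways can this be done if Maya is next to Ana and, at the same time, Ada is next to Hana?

Treat {Maya,Ana} as one block (2 orders) and {Ada,Hana} as another (2 orders).
That leaves 5 units to arrange: 2 × 2 × 5! = 4 × 120 = 480.

480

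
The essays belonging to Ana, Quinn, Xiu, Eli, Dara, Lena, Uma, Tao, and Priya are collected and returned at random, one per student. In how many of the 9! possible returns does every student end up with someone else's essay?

Let Aᵢ be the assignments in which student i gets their own essay. We want the size of the complement of A₁∪…∪A_9.
By inclusion–exclusion this is Σ_{j=0}^{9} (−1)^j C(9,j)·(9−j)!.
Computing: 362880 − 362880 + 181440 − 60480 + 15120 − 3024 + 504 − 72 + 9 − 1 = 133496.

133496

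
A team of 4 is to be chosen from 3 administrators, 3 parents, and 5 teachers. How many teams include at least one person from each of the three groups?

180

Total 4-person selections from all 11: C(11,4) = 330.
Subtract selections that omit an entire group: no administrators → C(8,4) = 70; no parents → C(8,4) = 70; no teachers → C(6,4) = 15.
Add back selections omitting two groups (i.e. drawn from a single group): C(3,4) + C(3,4) + C(5,4) = 5.
By inclusion–exclusion: 330 − 155 + 5 = 180.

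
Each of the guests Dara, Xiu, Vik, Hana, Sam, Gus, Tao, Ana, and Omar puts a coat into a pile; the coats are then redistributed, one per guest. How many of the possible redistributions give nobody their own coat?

This is the derangement count D_9: permutations of 9 items with no fixed point.
By inclusion–exclusion this is Σ_{j=0}^{9} (−1)^j C(9,j)·(9−j)!.
Computing: 362880 − 362880 + 181440 − 60480 + 15120 − 3024 + 504 − 72 + 9 − 1 = 133496.

133496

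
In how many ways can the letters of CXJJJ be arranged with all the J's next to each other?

Treat the 3 copies of J as a single block. The multiset to arrange is then {JJJ, C, X}, 3 items in all.
All 3 items are distinct, so there are (3)! = 6 arrangements.

6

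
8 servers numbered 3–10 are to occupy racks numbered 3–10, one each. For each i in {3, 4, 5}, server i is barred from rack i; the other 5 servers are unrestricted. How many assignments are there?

27240

Let Aᵢ (for i ∈ {3, 4, 5}) be the placements that put server i in its forbidden rack. Any j of these fix j positions, leaving (8−j)! ways to fill the rest, and there are C(3,j) ways to pick which j.
By inclusion–exclusion, the number of valid placements is Σ_{j=0}^{3} (−1)^j C(3,j)·(8−j)!.
Computing: 40320 − 15120 + 2160 − 120 = 27240.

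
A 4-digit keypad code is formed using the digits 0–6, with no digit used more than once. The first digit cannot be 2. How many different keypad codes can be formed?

The first digit has 7−1 = 6 choices (anything except 2).
The remaining 3 digits are filled from the other 6 symbols without repetition: 6 × 5 × 4 = 120.
Total: 6 × 120 = 720.

720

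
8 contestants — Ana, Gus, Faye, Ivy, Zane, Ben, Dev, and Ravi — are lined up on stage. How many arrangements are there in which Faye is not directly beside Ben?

There are 8! = 40320 arrangements in all. If Faye and Ben are adjacent, merging them into one block gives 2·(7)! = 10080 arrangements.
So 40320 − 10080 = 30240 arrangements keep them apart.

30240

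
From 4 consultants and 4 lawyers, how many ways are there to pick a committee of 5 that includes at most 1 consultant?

Split by how many consultants are chosen (0 through 1).
Sum: C(4,0)·C(4,5) + C(4,1)·C(4,4) = 0 + 4 = 4.

4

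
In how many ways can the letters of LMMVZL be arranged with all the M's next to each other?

60

Treat the 2 copies of M as a single block. The multiset to arrange is then {MM, L, L, V, Z}, 5 items in all.
That gives (5)!/(2!) = 60 arrangements.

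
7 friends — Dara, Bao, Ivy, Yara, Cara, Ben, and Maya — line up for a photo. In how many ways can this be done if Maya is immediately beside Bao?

Glue Maya and Bao into one block (2 internal orders), leaving 6 units to arrange in a row.
So the count is 2·(6)! = 1440.

1440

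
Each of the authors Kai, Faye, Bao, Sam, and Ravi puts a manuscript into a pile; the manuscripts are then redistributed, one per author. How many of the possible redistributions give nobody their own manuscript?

Let Aᵢ be the assignments in which author i gets their own manuscript. We want the size of the complement of A₁∪…∪A_5.
By inclusion–exclusion this is Σ_{j=0}^{5} (−1)^j C(5,j)·(5−j)!.
Computing: 120 − 120 + 60 − 20 + 5 − 1 = 44.

44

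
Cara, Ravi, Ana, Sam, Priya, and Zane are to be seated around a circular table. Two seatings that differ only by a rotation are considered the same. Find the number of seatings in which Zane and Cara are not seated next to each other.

72

Without the restriction there are (5)! = 120 seatings.
Seatings with Zane beside Cara: treat them as a block with 2 internal orders, giving 2 × (4)! = 48.
Subtracting, 120 − 48 = 72.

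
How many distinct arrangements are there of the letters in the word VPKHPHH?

Letter multiplicities in VPKHPHH: H×3, K×1, P×2, V×1.
The number of distinct arrangements is 7!/(3!·2!) = 5040/12 = 420.

420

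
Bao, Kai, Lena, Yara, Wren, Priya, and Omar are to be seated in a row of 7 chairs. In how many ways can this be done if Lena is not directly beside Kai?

There are 7! = 5040 arrangements in all. If Lena and Kai are adjacent, merging them into one block gives 2·(6)! = 1440 arrangements.
Complementary counting: 5040 − 1440 = 3600.

3600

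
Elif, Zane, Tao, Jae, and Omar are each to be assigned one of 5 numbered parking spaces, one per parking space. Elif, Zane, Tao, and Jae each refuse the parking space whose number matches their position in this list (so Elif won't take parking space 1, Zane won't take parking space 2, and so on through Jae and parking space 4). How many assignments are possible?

53

Let Aᵢ (for 1 ≤ i ≤ 4) be the placements that put person i in their forbidden parking space. Any j of these fix j positions, leaving (5−j)! ways to fill the rest, and there are C(4,j) ways to pick which j.
By inclusion–exclusion, the number of valid placements is Σ_{j=0}^{4} (−1)^j C(4,j)·(5−j)!.
Computing: 120 − 96 + 36 − 8 + 1 = 53.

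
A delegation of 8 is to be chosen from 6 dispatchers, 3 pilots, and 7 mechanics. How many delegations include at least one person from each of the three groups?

With no constraint there are C(16,8) = 12870 possible selections.
Selections missing a whole group: no dispatchers → C(10,8) = 45; no pilots → C(13,8) = 1287; no mechanics → C(9,8) = 9.
Add back selections omitting two groups (i.e. drawn from a single group): C(6,8) + C(3,8) + C(7,8) = 0.
By inclusion–exclusion: 12870 − 1341 + 0 = 11529.

11529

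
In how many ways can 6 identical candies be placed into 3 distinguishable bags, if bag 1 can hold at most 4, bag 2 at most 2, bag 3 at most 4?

12

Without the upper bounds there are C(8,2) = 28 ways to split 6 among 3 bags.
Subtract solutions that violate a single cap (substitute x_i' = x_i − (cap_i+1)): x_1 ≥ 5 gives C(3,2) = 3; x_2 ≥ 3 gives C(5,2) = 10; x_3 ≥ 5 gives C(3,2) = 3. Together 16.
No two caps can be exceeded simultaneously, so the pair terms are all 0.
By inclusion–exclusion the count is 28 − 16 + 0 = 12.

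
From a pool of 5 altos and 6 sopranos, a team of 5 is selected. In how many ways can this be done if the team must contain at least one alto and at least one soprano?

Unrestricted: C(11,5) = 462 ways to pick any 5 of the 11.
Selections missing a whole group: no altos → C(6,5) = 6; no sopranos → C(5,5) = 1.
Both groups omitted at once is impossible, so 462 − 7 = 455.

455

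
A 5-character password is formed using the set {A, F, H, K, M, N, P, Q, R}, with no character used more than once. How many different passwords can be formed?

15120

This is a permutation of 5 out of 9: P(9,5) = 9!/4!.
9 × 8 × 7 × 6 × 5 = 15120.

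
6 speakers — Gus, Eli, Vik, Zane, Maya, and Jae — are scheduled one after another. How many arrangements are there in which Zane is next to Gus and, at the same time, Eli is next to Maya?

96

Treat {Zane,Gus} as one block (2 orders) and {Eli,Maya} as another (2 orders).
That leaves 4 units to arrange: 2 × 2 × 4! = 4 × 24 = 96.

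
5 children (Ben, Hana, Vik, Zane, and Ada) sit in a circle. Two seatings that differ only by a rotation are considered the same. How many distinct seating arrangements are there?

24

Fix one person's seat to break rotational symmetry; the remaining 4 people can be arranged in (4)! = 24 ways.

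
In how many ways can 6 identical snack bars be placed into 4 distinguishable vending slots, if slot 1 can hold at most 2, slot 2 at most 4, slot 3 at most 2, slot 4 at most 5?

By stars and bars, unrestricted non-negative solutions to x_1+…+x_4 = 6 number C(6+3,3) = 84.
Subtract solutions that violate a single cap (substitute x_i' = x_i − (cap_i+1)): x_1 ≥ 3 gives C(6,3) = 20; x_2 ≥ 5 gives C(4,3) = 4; x_3 ≥ 3 gives C(6,3) = 20; x_4 ≥ 6 gives C(3,3) = 1. Together 45.
Add back pairs where two caps are both exceeded: 0 + 1 + 0 + 0 + 0 + 0 = 1.
By inclusion–exclusion the count is 84 − 45 + 1 = 40.

40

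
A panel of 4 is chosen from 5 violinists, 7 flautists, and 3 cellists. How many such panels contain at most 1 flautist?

Split by how many flautists are chosen (0 through 1).
Sum: C(7,0)·C(8,4) + C(7,1)·C(8,3) = 70 + 392 = 462.

462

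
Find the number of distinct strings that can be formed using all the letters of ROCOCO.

ROCOCO has 6 letters with C appearing twice and O appearing 3 times.
The number of distinct arrangements is 6!/(3!·2!) = 720/12 = 60.

60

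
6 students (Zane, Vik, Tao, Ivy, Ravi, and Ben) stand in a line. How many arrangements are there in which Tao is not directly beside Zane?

Of the 6! = 720 arrangements, those with Tao and Zane adjacent number 2 × 5! = 240 (treat the pair as a block with 2 internal orders).
Complementary counting: 720 − 240 = 480.

480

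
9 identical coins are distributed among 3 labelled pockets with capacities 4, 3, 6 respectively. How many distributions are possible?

Without the upper bounds there are C(11,2) = 55 ways to split 9 among 3 pockets.
Subtract solutions that violate a single cap (substitute x_i' = x_i − (cap_i+1)): x_1 ≥ 5 gives C(6,2) = 15; x_2 ≥ 4 gives C(7,2) = 21; x_3 ≥ 7 gives C(4,2) = 6. Together 42.
Add back pairs where two caps are both exceeded: 1 + 0 + 0 = 1.
By inclusion–exclusion the count is 55 − 42 + 1 = 14.

14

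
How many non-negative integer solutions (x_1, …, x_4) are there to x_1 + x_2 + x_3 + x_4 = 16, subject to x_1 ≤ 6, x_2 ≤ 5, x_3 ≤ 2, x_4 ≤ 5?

By stars and bars, unrestricted non-negative solutions to x_1+…+x_4 = 16 number C(16+3,3) = 969.
Subtract solutions that violate a single cap (substitute x_i' = x_i − (cap_i+1)): x_1 ≥ 7 gives C(12,3) = 220; x_2 ≥ 6 gives C(13,3) = 286; x_3 ≥ 3 gives C(16,3) = 560; x_4 ≥ 6 gives C(13,3) = 286. Together 1352.
Add back pairs where two caps are both exceeded: 20 + 84 + 20 + 120 + 35 + 120 = 399.
Subtract triples: 1 + 0 + 1 + 4 = 6.
By inclusion–exclusion the count is 969 − 1352 + 399 − 6 = 10.

10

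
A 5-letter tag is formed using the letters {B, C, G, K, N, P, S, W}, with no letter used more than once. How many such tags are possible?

6720

Choose and order 5 of the 8 symbols: the first letter has 8 options, the next 7, and so on down to 4.
8 × 7 × 6 × 5 × 4 = 6720.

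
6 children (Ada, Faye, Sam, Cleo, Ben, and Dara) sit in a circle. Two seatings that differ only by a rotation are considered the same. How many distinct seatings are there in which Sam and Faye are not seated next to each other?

72

Without the restriction there are (5)! = 120 seatings.
Seatings with Sam beside Faye: treat them as a block with 2 internal orders, giving 2 × (4)! = 48.
Subtracting, 120 − 48 = 72.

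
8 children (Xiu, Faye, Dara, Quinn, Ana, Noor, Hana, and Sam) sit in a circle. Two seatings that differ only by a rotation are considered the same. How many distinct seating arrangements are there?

5040

Seat Xiu anywhere (absorbing the rotational symmetry), then permute the other 7: (7)! = 5040.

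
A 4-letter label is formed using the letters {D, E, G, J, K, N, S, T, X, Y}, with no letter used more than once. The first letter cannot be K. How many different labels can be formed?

4536

The first letter has 10−1 = 9 choices (anything except K).
The remaining 3 letters are filled from the other 9 symbols without repetition: 9 × 8 × 7 = 504.
Total: 9 × 504 = 4536.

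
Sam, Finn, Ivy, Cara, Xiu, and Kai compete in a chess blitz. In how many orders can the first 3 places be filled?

There are 6 choices for 1st place, 5 for 2nd, and 4 for 3rd.
That gives 6 × 5 × 4 = 120.

120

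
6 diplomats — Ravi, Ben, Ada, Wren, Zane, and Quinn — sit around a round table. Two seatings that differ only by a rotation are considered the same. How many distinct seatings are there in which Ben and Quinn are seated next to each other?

Glue Ben and Quinn into a block (2 internal orders). Seating 5 units around a circle gives (4)! arrangements.
So 2 × (4)! = 2 × 24 = 48.

48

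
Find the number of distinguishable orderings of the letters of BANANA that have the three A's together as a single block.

12

Treat the 3 copies of A as a single block. The multiset to arrange is then {AAA, B, N, N}, 4 items in all.
That gives (4)!/(2!) = 12 arrangements.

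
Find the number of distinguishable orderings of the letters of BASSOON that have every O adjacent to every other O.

360

Treat the 2 copies of O as a single block. The multiset to arrange is then {OO, A, B, N, S, S}, 6 items in all.
That gives (6)!/(2!) = 360 arrangements.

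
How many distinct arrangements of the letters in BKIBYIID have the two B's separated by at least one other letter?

Total arrangements of BKIBYIID: 8!/(3!·2!) = 3360.
Arrangements with the B's together: treat BB as one letter, giving (7)!/(3!) = 840.
Hence 3360 − 840 = 2520.

2520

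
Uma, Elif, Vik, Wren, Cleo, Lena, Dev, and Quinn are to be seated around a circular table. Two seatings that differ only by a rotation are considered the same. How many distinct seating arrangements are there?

5040

Seat Uma anywhere (absorbing the rotational symmetry), then permute the other 7: (7)! = 5040.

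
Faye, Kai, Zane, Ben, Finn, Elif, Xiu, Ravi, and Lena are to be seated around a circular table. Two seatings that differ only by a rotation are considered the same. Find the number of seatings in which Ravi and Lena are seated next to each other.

Treat {Ravi, Lena} as one unit (2 internal orders) and seat the resulting 8 units around the table: (7)! circular arrangements.
So 2 × (7)! = 2 × 5040 = 10080.

10080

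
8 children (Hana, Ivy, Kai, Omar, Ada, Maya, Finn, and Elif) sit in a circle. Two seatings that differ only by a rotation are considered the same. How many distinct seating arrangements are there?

5040

Around a circle, 8 distinct people have 8!/8 = (7)! = 5040 rotationally distinct seatings.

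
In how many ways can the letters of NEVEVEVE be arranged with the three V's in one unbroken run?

30

Treat the 3 copies of V as a single block. The multiset to arrange is then {VVV, E, E, E, E, N}, 6 items in all.
That gives (6)!/(4!) = 30 arrangements.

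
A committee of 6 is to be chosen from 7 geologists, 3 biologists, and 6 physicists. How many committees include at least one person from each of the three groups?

6006

Unrestricted: C(16,6) = 8008 ways to pick any 6 of the 16.
Subtract selections that omit an entire group: no geologists → C(9,6) = 84; no biologists → C(13,6) = 1716; no physicists → C(10,6) = 210.
Add back selections omitting two groups (i.e. drawn from a single group): C(7,6) + C(3,6) + C(6,6) = 8.
By inclusion–exclusion: 8008 − 2010 + 8 = 6006.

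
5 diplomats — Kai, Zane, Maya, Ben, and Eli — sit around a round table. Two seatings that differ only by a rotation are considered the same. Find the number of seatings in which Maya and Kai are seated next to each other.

Glue Maya and Kai into a block (2 internal orders). Seating 4 units around a circle gives (3)! arrangements.
So 2 × (3)! = 2 × 6 = 12.

12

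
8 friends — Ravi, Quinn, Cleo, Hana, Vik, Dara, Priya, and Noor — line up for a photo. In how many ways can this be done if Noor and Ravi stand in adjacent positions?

10080

Glue Noor and Ravi into one block (2 internal orders), leaving 7 units to arrange in a row.
That gives 2 × 7! = 2 × 5040 = 10080.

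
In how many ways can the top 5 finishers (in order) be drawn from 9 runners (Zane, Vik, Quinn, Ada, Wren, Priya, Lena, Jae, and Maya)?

This is an ordered selection of 5 from 9: P(9,5).
That gives 9 × 8 × 7 × 6 × 5 = 15120.

15120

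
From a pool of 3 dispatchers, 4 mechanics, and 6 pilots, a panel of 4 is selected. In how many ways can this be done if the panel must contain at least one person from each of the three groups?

360

With no constraint there are C(13,4) = 715 possible selections.
Subtract selections that omit an entire group: no dispatchers → C(10,4) = 210; no mechanics → C(9,4) = 126; no pilots → C(7,4) = 35.
Add back selections omitting two groups (i.e. drawn from a single group): C(3,4) + C(4,4) + C(6,4) = 16.
By inclusion–exclusion: 715 − 371 + 16 = 360.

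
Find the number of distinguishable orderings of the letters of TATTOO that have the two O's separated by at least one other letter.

Total arrangements of TATTOO: 6!/(3!·2!) = 60.
Arrangements with the O's together: treat OO as one letter, giving (5)!/(3!) = 20.
Hence 60 − 20 = 40.

40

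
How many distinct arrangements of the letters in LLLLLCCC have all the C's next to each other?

Treat the 3 copies of C as a single block. The multiset to arrange is then {CCC, L, L, L, L, L}, 6 items in all.
That gives (6)!/(5!) = 6 arrangements.

6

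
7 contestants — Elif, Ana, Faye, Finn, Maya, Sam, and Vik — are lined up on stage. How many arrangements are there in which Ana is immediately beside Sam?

1440

Glue Ana and Sam into one block (2 internal orders), leaving 6 units to arrange in a row.
So the count is 2·(6)! = 1440.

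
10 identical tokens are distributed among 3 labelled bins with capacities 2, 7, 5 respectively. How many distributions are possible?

By stars and bars, unrestricted non-negative solutions to x_1+…+x_3 = 10 number C(10+2,2) = 66.
Subtract solutions that violate a single cap (substitute x_i' = x_i − (cap_i+1)): x_1 ≥ 3 gives C(9,2) = 36; x_2 ≥ 8 gives C(4,2) = 6; x_3 ≥ 6 gives C(6,2) = 15. Together 57.
Add back pairs where two caps are both exceeded: 0 + 3 + 0 = 3.
By inclusion–exclusion the count is 66 − 57 + 3 = 12.

12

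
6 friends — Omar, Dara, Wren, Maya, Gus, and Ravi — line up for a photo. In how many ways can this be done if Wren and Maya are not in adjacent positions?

There are 6! = 720 arrangements in all. If Wren and Maya are adjacent, merging them into one block gives 2·(5)! = 240 arrangements.
So 720 − 240 = 480 arrangements keep them apart.

480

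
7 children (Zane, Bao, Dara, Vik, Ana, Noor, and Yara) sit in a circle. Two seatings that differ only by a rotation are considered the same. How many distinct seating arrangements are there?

Fix one person's seat to break rotational symmetry; the remaining 6 people can be arranged in (6)! = 720 ways.

720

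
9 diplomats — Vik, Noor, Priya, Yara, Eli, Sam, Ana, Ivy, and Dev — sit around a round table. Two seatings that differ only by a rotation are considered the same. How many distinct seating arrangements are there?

40320

Around a circle, 9 distinct people have 9!/9 = (8)! = 40320 rotationally distinct seatings.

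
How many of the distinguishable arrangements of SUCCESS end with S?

180

With the last slot taken by S, it remains to arrange the other 6 letters (UCCESS).
Those 6 letters have C appearing twice and S appearing twice, giving (6)!/(2!·2!) = 180.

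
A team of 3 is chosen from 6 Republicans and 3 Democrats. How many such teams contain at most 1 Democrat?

Split by how many Democrats are chosen (0 through 1).
Sum: C(3,0)·C(6,3) + C(3,1)·C(6,2) = 20 + 45 = 65.

65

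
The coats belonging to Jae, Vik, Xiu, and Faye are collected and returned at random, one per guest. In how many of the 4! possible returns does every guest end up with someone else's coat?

9

Count assignments avoiding every fixed point. For any j of the 4 guests fixed to their own coat, the other 4−j can be arranged in (4−j)! ways.
By inclusion–exclusion this is Σ_{j=0}^{4} (−1)^j C(4,j)·(4−j)!.
Computing: 24 − 24 + 12 − 4 + 1 = 9.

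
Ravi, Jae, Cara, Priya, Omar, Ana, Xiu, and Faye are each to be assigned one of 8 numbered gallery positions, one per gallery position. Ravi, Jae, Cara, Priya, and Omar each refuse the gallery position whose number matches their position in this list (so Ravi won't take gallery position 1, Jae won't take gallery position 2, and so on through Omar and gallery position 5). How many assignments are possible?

21234

Let Aᵢ (for 1 ≤ i ≤ 5) be the placements that put person i in their forbidden gallery position. Any j of these fix j positions, leaving (8−j)! ways to fill the rest, and there are C(5,j) ways to pick which j.
By inclusion–exclusion, the number of valid placements is Σ_{j=0}^{5} (−1)^j C(5,j)·(8−j)!.
Computing: 40320 − 25200 + 7200 − 1200 + 120 − 6 = 21234.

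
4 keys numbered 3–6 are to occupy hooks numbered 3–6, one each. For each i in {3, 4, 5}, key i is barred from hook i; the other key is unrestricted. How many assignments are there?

11

Let Aᵢ (for i ∈ {3, 4, 5}) be the placements that put key i in its forbidden hook. Any j of these fix j positions, leaving (4−j)! ways to fill the rest, and there are C(3,j) ways to pick which j.
By inclusion–exclusion, the number of valid placements is Σ_{j=0}^{3} (−1)^j C(3,j)·(4−j)!.
Computing: 24 − 18 + 6 − 1 = 11.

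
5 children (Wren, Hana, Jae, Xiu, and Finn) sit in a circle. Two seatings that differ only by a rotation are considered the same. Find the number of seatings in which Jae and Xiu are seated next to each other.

Glue Jae and Xiu into a block (2 internal orders). Seating 4 units around a circle gives (3)! arrangements.
So 2 × (3)! = 2 × 6 = 12.

12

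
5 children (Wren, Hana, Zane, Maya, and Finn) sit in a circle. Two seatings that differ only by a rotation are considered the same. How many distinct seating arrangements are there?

Fix one person's seat to break rotational symmetry; the remaining 4 people can be arranged in (4)! = 24 ways.

24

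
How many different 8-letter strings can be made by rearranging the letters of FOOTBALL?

10080

FOOTBALL has 8 letters with L appearing twice and O appearing twice.
The number of distinct arrangements is 8!/(2!·2!) = 40320/4 = 10080.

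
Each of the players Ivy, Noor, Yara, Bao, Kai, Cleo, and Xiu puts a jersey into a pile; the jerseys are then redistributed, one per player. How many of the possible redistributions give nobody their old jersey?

This is the derangement count D_7: permutations of 7 items with no fixed point.
By inclusion–exclusion this is Σ_{j=0}^{7} (−1)^j C(7,j)·(7−j)!.
Computing: 5040 − 5040 + 2520 − 840 + 210 − 42 + 7 − 1 = 1854.

1854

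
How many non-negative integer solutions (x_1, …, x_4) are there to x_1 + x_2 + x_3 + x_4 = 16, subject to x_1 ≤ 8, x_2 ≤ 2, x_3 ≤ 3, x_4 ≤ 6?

19

By stars and bars, unrestricted non-negative solutions to x_1+…+x_4 = 16 number C(16+3,3) = 969.
Subtract solutions that violate a single cap (substitute x_i' = x_i − (cap_i+1)): x_1 ≥ 9 gives C(10,3) = 120; x_2 ≥ 3 gives C(16,3) = 560; x_3 ≥ 4 gives C(15,3) = 455; x_4 ≥ 7 gives C(12,3) = 220. Together 1355.
Add back pairs where two caps are both exceeded: 35 + 20 + 1 + 220 + 84 + 56 = 416.
Subtract triples: 1 + 0 + 0 + 10 = 11.
By inclusion–exclusion the count is 969 − 1355 + 416 − 11 = 19.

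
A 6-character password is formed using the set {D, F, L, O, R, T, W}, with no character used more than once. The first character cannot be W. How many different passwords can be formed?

The first character has 7−1 = 6 choices (anything except W).
The remaining 5 characters are filled from the other 6 symbols without repetition: 6 × 5 × 4 × 3 × 2 = 720.
Total: 6 × 720 = 4320.

4320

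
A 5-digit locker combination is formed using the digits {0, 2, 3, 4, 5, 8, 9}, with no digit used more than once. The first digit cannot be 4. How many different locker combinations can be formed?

The first digit has 7−1 = 6 choices (anything except 4).
The remaining 4 digits are filled from the other 6 symbols without repetition: 6 × 5 × 4 × 3 = 360.
Total: 6 × 360 = 2160.

2160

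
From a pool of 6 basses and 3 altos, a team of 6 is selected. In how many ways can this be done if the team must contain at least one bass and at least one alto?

Total 6-person selections from all 9: C(9,6) = 84.
Selections missing a whole group: no basses → C(3,6) = 0; no altos → C(6,6) = 1.
Both groups omitted at once is impossible, so 84 − 1 = 83.

83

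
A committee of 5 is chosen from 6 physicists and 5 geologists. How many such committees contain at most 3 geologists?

Split by how many geologists are chosen (0 through 3).
Sum: C(5,0)·C(6,5) + C(5,1)·C(6,4) + C(5,2)·C(6,3) + C(5,3)·C(6,2) = 6 + 75 + 200 + 150 = 431.

431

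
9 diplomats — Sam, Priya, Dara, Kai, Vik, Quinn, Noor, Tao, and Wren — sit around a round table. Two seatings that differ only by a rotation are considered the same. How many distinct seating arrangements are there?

Around a circle, 9 distinct people have 9!/9 = (8)! = 40320 rotationally distinct seatings.

40320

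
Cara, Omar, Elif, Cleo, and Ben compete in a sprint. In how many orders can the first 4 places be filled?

120

There are 5 choices for 1st place, 4 for 2nd, and so on down to 2 for position 4.
That gives 5 × 4 × 3 × 2 = 120.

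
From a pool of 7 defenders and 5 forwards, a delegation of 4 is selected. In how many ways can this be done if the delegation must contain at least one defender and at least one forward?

455

Unrestricted: C(12,4) = 495 ways to pick any 4 of the 12.
Subtract selections that omit an entire group: no defenders → C(5,4) = 5; no forwards → C(7,4) = 35.
Both groups omitted at once is impossible, so 495 − 40 = 455.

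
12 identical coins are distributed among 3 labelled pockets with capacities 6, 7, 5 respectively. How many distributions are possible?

Without the upper bounds there are C(14,2) = 91 ways to split 12 among 3 pockets.
Subtract solutions that violate a single cap (substitute x_i' = x_i − (cap_i+1)): x_1 ≥ 7 gives C(7,2) = 21; x_2 ≥ 8 gives C(6,2) = 15; x_3 ≥ 6 gives C(8,2) = 28. Together 64.
No two caps can be exceeded simultaneously, so the pair terms are all 0.
By inclusion–exclusion the count is 91 − 64 + 0 = 27.

27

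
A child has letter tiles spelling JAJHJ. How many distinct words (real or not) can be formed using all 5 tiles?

20

Letter multiplicities in JAJHJ: A×1, H×1, J×3.
So there are 5! / (3!) = 20 distinguishable arrangements.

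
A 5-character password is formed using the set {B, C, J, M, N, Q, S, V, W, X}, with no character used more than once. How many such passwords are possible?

With no repetition, fill the 5 characters in order: 10 choices, then 9, down to 6.
That product is 10 × 9 × 8 × 7 × 6 = 30240.

30240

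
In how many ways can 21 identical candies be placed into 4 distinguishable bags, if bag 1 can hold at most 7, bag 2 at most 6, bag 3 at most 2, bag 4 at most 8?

10

By stars and bars, unrestricted non-negative solutions to x_1+…+x_4 = 21 number C(21+3,3) = 2024.
Subtract solutions that violate a single cap (substitute x_i' = x_i − (cap_i+1)): x_1 ≥ 8 gives C(16,3) = 560; x_2 ≥ 7 gives C(17,3) = 680; x_3 ≥ 3 gives C(21,3) = 1330; x_4 ≥ 9 gives C(15,3) = 455. Together 3025.
Add back pairs where two caps are both exceeded: 84 + 286 + 35 + 364 + 56 + 220 = 1045.
Subtract triples: 20 + 0 + 4 + 10 = 34.
By inclusion–exclusion the count is 2024 − 3025 + 1045 − 34 = 10.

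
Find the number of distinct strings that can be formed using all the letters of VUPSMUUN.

Letter multiplicities in VUPSMUUN: M×1, N×1, P×1, S×1, U×3, V×1.
So there are 8! / (3!) = 6720 distinguishable arrangements.

6720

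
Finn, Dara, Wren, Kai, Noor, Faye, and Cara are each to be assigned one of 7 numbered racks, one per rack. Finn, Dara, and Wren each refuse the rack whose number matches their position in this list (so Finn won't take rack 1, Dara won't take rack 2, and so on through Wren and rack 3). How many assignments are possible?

Let Aᵢ (for i ∈ {1, 2, 3}) be the placements that put person i in their forbidden rack. Any j of these fix j positions, leaving (7−j)! ways to fill the rest, and there are C(3,j) ways to pick which j.
By inclusion–exclusion, the number of valid placements is Σ_{j=0}^{3} (−1)^j C(3,j)·(7−j)!.
Computing: 5040 − 2160 + 360 − 24 = 3216.

3216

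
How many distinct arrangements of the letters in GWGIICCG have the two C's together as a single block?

Treat the 2 copies of C as a single block. The multiset to arrange is then {CC, G, G, G, I, I, W}, 7 items in all.
That gives (7)!/(3!·2!) = 420 arrangements.

420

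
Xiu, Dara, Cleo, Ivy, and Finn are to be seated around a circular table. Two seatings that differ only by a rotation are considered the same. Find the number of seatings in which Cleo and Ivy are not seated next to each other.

Without the restriction there are (4)! = 24 seatings.
Those with Cleo next to Ivy: fuse the pair into one unit and seat 4 units around a circle — 2·(3)! = 12.
Subtracting, 24 − 12 = 12.

12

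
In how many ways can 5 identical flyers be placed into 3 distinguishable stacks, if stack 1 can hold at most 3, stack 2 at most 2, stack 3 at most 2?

6

By stars and bars, unrestricted non-negative solutions to x_1+…+x_3 = 5 number C(5+2,2) = 21.
Subtract solutions that violate a single cap (substitute x_i' = x_i − (cap_i+1)): x_1 ≥ 4 gives C(3,2) = 3; x_2 ≥ 3 gives C(4,2) = 6; x_3 ≥ 3 gives C(4,2) = 6. Together 15.
No two caps can be exceeded simultaneously, so the pair terms are all 0.
By inclusion–exclusion the count is 21 − 15 + 0 = 6.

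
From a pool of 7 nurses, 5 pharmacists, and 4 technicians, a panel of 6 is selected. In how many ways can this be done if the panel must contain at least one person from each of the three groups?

With no constraint there are C(16,6) = 8008 possible selections.
Subtract selections that omit an entire group: no nurses → C(9,6) = 84; no pharmacists → C(11,6) = 462; no technicians → C(12,6) = 924.
Add back selections omitting two groups (i.e. drawn from a single group): C(7,6) + C(5,6) + C(4,6) = 7.
By inclusion–exclusion: 8008 − 1470 + 7 = 6545.

6545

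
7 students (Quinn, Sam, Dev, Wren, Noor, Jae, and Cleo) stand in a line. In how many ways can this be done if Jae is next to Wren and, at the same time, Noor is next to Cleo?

480

Treat {Jae,Wren} as one block (2 orders) and {Noor,Cleo} as another (2 orders).
That leaves 5 units to arrange: 2 × 2 × 5! = 4 × 120 = 480.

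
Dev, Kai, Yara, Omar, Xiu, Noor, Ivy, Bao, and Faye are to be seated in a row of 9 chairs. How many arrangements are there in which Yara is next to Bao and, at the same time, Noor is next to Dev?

Treat {Yara,Bao} as one block (2 orders) and {Noor,Dev} as another (2 orders).
That leaves 7 units to arrange: 2 × 2 × 7! = 4 × 5040 = 20160.

20160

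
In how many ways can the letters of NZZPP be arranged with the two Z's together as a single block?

12

Treat the 2 copies of Z as a single block. The multiset to arrange is then {ZZ, N, P, P}, 4 items in all.
That gives (4)!/(2!) = 12 arrangements.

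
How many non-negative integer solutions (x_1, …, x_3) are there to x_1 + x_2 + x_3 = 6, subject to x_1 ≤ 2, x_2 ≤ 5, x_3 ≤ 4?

By stars and bars, unrestricted non-negative solutions to x_1+…+x_3 = 6 number C(6+2,2) = 28.
Subtract solutions that violate a single cap (substitute x_i' = x_i − (cap_i+1)): x_1 ≥ 3 gives C(5,2) = 10; x_2 ≥ 6 gives C(2,2) = 1; x_3 ≥ 5 gives C(3,2) = 3. Together 14.
No two caps can be exceeded simultaneously, so the pair terms are all 0.
By inclusion–exclusion the count is 28 − 14 + 0 = 14.

14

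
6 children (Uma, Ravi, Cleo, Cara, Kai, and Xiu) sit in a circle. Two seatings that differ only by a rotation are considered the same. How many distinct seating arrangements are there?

Around a circle, 6 distinct people have 6!/6 = (5)! = 120 rotationally distinct seatings.

120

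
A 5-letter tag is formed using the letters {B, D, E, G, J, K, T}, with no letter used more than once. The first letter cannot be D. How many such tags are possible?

2160

The first letter has 7−1 = 6 choices (anything except D).
The remaining 4 letters are filled from the other 6 symbols without repetition: 6 × 5 × 4 × 3 = 360.
Total: 6 × 360 = 2160.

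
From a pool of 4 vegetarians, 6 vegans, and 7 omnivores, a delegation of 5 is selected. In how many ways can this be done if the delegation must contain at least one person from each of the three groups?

4214

Unrestricted: C(17,5) = 6188 ways to pick any 5 of the 17.
Subtract selections that omit an entire group: no vegetarians → C(13,5) = 1287; no vegans → C(11,5) = 462; no omnivores → C(10,5) = 252.
Add back selections omitting two groups (i.e. drawn from a single group): C(4,5) + C(6,5) + C(7,5) = 27.
By inclusion–exclusion: 6188 − 2001 + 27 = 4214.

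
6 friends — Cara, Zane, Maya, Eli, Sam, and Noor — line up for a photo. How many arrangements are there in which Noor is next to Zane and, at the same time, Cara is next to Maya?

Treat {Noor,Zane} as one block (2 orders) and {Cara,Maya} as another (2 orders).
That leaves 4 units to arrange: 2 × 2 × 4! = 4 × 24 = 96.

96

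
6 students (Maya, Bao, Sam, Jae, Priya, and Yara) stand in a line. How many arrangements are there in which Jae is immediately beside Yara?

240

Glue Jae and Yara into one block (2 internal orders), leaving 5 units to arrange in a row.
That gives 2 × 5! = 2 × 120 = 240.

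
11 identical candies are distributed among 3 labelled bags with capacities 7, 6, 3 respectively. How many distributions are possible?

18

Ignoring the caps, the number of non-negative solutions to x_1+…+x_3 = 11 is C(13,2) = 78.
Subtract solutions that violate a single cap (substitute x_i' = x_i − (cap_i+1)): x_1 ≥ 8 gives C(5,2) = 10; x_2 ≥ 7 gives C(6,2) = 15; x_3 ≥ 4 gives C(9,2) = 36. Together 61.
Add back pairs where two caps are both exceeded: 0 + 0 + 1 = 1.
By inclusion–exclusion the count is 78 − 61 + 1 = 18.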